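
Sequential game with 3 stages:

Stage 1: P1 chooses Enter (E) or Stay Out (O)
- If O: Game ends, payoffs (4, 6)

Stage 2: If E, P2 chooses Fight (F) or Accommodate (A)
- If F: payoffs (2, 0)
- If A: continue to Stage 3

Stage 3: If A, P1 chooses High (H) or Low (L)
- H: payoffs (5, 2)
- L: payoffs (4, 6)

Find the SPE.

SPE: (E, A, H); Outcome (5, 2)

Work:
Stage 3: P1 chooses H (5 vs 4)
Stage 2: P2: F->0, A->2 (anticipating H). Choose A
Stage 1: P1: O->4, E->5 (anticipating A, H). Choose E
SPE path: E -> A -> H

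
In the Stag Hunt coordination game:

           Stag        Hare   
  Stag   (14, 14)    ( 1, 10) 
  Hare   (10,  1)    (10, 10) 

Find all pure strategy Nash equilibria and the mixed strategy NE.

Pure NE: (Stag, Stag) and (Hare, Hare); Mixed NE: p = 0.6923, q = 0.6923

Work:
Check pure NE:
(Stag, Stag): (14, 14) - no unilateral deviation beneficial
(Hare, Hare): (10, 10) - no unilateral deviation beneficial
Mixed NE: P1 plays Stag with p = 0.6923, P2 plays Stag with q = 0.6923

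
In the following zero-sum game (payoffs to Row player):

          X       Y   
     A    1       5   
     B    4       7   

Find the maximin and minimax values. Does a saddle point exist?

Maximin = 4, Minimax = 4, Saddle: True

Work:
Row minimums: [1, 4] → maximin = 4
Column maximums: [4, 7] → minimax = 4
Saddle point exists! Game value = 4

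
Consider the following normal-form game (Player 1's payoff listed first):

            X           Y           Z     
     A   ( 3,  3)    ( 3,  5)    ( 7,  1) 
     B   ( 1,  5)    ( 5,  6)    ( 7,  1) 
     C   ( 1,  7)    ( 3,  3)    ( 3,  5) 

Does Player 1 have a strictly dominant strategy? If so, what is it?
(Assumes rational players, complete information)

No strictly dominant strategy exists for Player 1

Work:
A strategy strictly dominates another if it gives a strictly higher payoff against every opponent action. Compare each pair of P1's strategies column-by-column:
  A vs B: [3 vs 1, 3 vs 5, 7 vs 7] → A does not strictly dominate B (column Y: 3 ≤ 5)
  A vs C: [3 vs 1, 3 vs 3, 7 vs 3] → A does not strictly dominate C (column Y: 3 ≤ 3)
  B vs A: [1 vs 3, 5 vs 3, 7 vs 7] → B does not strictly dominate A (column X: 1 ≤ 3)
  B vs C: [1 vs 1, 5 vs 3, 7 vs 3] → B does not strictly dominate C (column X: 1 ≤ 1)
  C vs A: [1 vs 3, 3 vs 3, 3 vs 7] → C does not strictly dominate A (column X: 1 ≤ 3)
  C vs B: [1 vs 1, 3 vs 5, 3 vs 7] → C does not strictly dominate B (column X: 1 ≤ 1)
No single strategy strictly dominates all others → no strictly dominant strategy.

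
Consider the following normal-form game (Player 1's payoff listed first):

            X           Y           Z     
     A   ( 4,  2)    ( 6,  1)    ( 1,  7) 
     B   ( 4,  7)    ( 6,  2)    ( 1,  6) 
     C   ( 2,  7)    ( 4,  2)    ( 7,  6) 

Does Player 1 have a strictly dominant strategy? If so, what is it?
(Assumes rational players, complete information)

No strictly dominant strategy exists for Player 1

Work:
A strategy strictly dominates another if it gives a strictly higher payoff against every opponent action. Compare each pair of P1's strategies column-by-column:
  A vs B: [4 vs 4, 6 vs 6, 1 vs 1] → A does not strictly dominate B (column X: 4 ≤ 4)
  A vs C: [4 vs 2, 6 vs 4, 1 vs 7] → A does not strictly dominate C (column Z: 1 ≤ 7)
  B vs A: [4 vs 4, 6 vs 6, 1 vs 1] → B does not strictly dominate A (column X: 4 ≤ 4)
  B vs C: [4 vs 2, 6 vs 4, 1 vs 7] → B does not strictly dominate C (column Z: 1 ≤ 7)
  C vs A: [2 vs 4, 4 vs 6, 7 vs 1] → C does not strictly dominate A (column X: 2 ≤ 4)
  C vs B: [2 vs 4, 4 vs 6, 7 vs 1] → C does not strictly dominate B (column X: 2 ≤ 4)
No single strategy strictly dominates all others → no strictly dominant strategy.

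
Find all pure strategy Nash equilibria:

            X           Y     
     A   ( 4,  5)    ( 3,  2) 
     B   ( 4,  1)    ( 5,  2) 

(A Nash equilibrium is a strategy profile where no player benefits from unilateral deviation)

Nash equilibrium: (A, X), (B, Y)

Work:
Best responses:
  P1 vs X: payoffs [4, 4] → best response A/B (payoff 4)
  P1 vs Y: payoffs [3, 5] → best response B (payoff 5)
  P2 vs A: payoffs [5, 2] → best response X (payoff 5)
  P2 vs B: payoffs [1, 2] → best response Y (payoff 2)
Mutual best responses: (A,X), (B,Y) → Nash equilibria.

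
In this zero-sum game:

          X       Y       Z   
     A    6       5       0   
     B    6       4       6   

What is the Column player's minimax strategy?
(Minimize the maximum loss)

Column should play Y, value = 5

Work:
Column player minimizes Row's maximum payoff:
Column X: max payoff to Row = 6
Column Y: max payoff to Row = 5
Column Z: max payoff to Row = 6
Minimum is 5, achieved by column Y.
Minimax strategy: Y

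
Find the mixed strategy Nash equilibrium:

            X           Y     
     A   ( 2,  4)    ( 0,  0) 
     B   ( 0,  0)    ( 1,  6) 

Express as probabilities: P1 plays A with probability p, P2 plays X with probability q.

p = 0.6, q = 0.3333

Work:
Find probabilities that make opponent indifferent:
P2 chooses q to make P1 indifferent between A and B
P1 chooses p to make P2 indifferent between X and Y
Mixed NE: P1 plays (A: 0.6, B: 0.4), P2 plays (X: 0.3333, Y: 0.6667)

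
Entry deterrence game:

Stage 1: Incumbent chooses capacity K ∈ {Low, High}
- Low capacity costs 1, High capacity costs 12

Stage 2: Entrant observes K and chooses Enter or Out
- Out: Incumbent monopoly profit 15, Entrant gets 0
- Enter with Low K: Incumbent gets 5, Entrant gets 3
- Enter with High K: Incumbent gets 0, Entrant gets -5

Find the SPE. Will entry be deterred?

SPE: (Low, Enter|Low, Out|High); Entry not deterred. Incumbent net profit = 4, Entrant gets 3

Work:
After Low K: Entrant enters (3 > 0)
After High K: Entrant stays out (-5 < 0)
Incumbent: Low → 5−1=4, High → 15−12=3
Incumbent chooses Low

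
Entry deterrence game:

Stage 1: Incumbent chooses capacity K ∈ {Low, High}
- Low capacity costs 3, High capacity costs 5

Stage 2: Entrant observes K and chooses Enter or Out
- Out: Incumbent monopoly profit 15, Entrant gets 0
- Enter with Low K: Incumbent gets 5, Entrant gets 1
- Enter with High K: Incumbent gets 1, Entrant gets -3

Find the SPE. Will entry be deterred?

SPE: (High, Enter|Low, Out|High); Entry deterred. Incumbent net profit = 10

Work:
After Low K: Entrant enters (1 > 0)
After High K: Entrant stays out (-3 < 0)
Incumbent: Low → 5−3=2, High → 15−5=10
Incumbent chooses High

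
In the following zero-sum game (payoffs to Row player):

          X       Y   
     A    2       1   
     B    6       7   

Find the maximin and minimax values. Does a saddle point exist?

Maximin = 6, Minimax = 6, Saddle: True

Work:
Row minimums: [1, 6] → maximin = 6
Column maximums: [6, 7] → minimax = 6
Saddle point exists! Game value = 6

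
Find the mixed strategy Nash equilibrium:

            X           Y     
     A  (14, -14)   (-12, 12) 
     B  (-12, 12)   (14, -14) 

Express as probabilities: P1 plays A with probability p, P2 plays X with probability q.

p = 0.5, q = 0.5

Work:
Find probabilities that make opponent indifferent:
P2 chooses q to make P1 indifferent between A and B
P1 chooses p to make P2 indifferent between X and Y
Mixed NE: P1 plays (A: 0.5, B: 0.5), P2 plays (X: 0.5, Y: 0.5)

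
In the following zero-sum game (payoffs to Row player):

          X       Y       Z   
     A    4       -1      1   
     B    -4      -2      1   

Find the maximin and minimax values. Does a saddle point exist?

Maximin = -1, Minimax = -1, Saddle: True

Work:
Row minimums: [-1, -4] → maximin = -1
Column maximums: [4, -1, 1] → minimax = -1
Saddle point exists! Game value = -1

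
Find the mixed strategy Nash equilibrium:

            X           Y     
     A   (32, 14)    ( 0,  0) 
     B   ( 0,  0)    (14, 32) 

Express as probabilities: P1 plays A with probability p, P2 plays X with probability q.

p = 0.6957, q = 0.3043

Work:
Find probabilities that make opponent indifferent:
P2 chooses q to make P1 indifferent between A and B
P1 chooses p to make P2 indifferent between X and Y
Mixed NE: P1 plays (A: 0.6957, B: 0.3043), P2 plays (X: 0.3043, Y: 0.6957)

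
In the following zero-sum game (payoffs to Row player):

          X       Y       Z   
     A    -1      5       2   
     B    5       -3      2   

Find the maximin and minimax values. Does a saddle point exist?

Maximin = -1, Minimax = 2, Saddle: False

Work:
Row minimums: [-1, -3] → maximin = -1
Column maximums: [5, 5, 2] → minimax = 2
No saddle point (maximin ≠ minimax). Mixed strategy needed.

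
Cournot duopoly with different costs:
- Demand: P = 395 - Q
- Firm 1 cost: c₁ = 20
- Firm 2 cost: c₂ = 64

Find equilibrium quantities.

q₁* = 139.67, q₂* = 95.67

Work:
Reaction: q₁ = (395 - 20 - q₂)/2
Reaction: q₂ = (395 - 64 - q₁)/2
Solve simultaneously:
q₁* = (395 - 2×20 + 64)/3 = 139.67
q₂* = (395 - 2×64 + 20)/3 = 95.67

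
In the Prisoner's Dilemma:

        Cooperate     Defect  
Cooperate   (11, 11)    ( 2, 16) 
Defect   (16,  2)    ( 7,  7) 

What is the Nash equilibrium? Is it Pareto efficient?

(Defect, Defect) is NE; not Pareto efficient

Work:
Defect dominates Cooperate for both players:
If P2 cooperates: Defect (16) > Cooperate (11)
If P2 defects: Defect (7) > Cooperate (2)
NE: (Defect, Defect) with payoff (7, 7)
But (Cooperate, Cooperate) = (11, 11) Pareto dominates (7, 7)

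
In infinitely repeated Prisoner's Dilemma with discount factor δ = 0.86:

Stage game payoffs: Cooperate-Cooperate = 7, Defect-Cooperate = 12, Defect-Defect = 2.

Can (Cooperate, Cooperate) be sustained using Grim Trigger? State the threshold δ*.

δ* = 0.5; since δ = 0.86 ≥ 0.5, cooperation can be sustained

Work:
For Grim Trigger:
Cooperate forever: 7/(1-δ)
Defect then punished: 12 + 2·δ/(1-δ)
Need: 7/(1-δ) ≥ 12 + 2·δ/(1-δ)
Solving: δ ≥ (T-R)/(T-P) = (12-7)/(12-2) = 0.5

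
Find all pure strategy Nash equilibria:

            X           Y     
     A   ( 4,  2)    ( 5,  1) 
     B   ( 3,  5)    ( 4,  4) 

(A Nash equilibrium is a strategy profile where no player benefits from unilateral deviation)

Nash equilibrium: (A, X)

Work:
Best responses:
  P1 vs X: payoffs [4, 3] → best response A (payoff 4)
  P1 vs Y: payoffs [5, 4] → best response A (payoff 5)
  P2 vs A: payoffs [2, 1] → best response X (payoff 2)
  P2 vs B: payoffs [5, 4] → best response X (payoff 5)
Mutual best responses: (A,X) → Nash equilibria.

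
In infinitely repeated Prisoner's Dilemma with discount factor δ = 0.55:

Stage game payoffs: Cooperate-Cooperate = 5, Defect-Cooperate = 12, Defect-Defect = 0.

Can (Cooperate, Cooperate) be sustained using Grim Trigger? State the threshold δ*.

δ* = 0.5833; since δ = 0.55 < 0.5833, cooperation cannot be sustained

Work:
For Grim Trigger:
Cooperate forever: 5/(1-δ)
Defect then punished: 12 + 0·δ/(1-δ)
Need: 5/(1-δ) ≥ 12 + 0·δ/(1-δ)
Solving: δ ≥ (T-R)/(T-P) = (12-5)/(12-0) = 0.5833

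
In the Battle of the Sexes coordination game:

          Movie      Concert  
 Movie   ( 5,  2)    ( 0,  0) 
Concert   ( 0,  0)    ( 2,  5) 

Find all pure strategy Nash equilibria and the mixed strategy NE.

Pure NE: (Movie, Movie) and (Concert, Concert); Mixed NE: p = 0.7143, q = 0.2857

Work:
Check pure NE:
(Movie, Movie): (5, 2) - no unilateral deviation beneficial
(Concert, Concert): (2, 5) - no unilateral deviation beneficial
Mixed NE: P1 plays Movie with p = 0.7143, P2 plays Movie with q = 0.2857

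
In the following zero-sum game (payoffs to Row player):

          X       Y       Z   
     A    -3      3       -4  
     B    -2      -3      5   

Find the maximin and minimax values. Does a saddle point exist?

Maximin = -3, Minimax = -2, Saddle: False

Work:
Row minimums: [-4, -3] → maximin = -3
Column maximums: [-2, 3, 5] → minimax = -2
No saddle point (maximin ≠ minimax). Mixed strategy needed.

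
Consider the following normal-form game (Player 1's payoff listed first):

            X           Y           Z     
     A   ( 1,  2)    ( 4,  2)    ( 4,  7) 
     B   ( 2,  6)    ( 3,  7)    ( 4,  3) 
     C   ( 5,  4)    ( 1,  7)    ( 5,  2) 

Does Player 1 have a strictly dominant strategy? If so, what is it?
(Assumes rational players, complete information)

No strictly dominant strategy exists for Player 1

Work:
A strategy strictly dominates another if it gives a strictly higher payoff against every opponent action. Compare each pair of P1's strategies column-by-column:
  A vs B: [1 vs 2, 4 vs 3, 4 vs 4] → A does not strictly dominate B (column X: 1 ≤ 2)
  A vs C: [1 vs 5, 4 vs 1, 4 vs 5] → A does not strictly dominate C (column X: 1 ≤ 5)
  B vs A: [2 vs 1, 3 vs 4, 4 vs 4] → B does not strictly dominate A (column Y: 3 ≤ 4)
  B vs C: [2 vs 5, 3 vs 1, 4 vs 5] → B does not strictly dominate C (column X: 2 ≤ 5)
  C vs A: [5 vs 1, 1 vs 4, 5 vs 4] → C does not strictly dominate A (column Y: 1 ≤ 4)
  C vs B: [5 vs 2, 1 vs 3, 5 vs 4] → C does not strictly dominate B (column Y: 1 ≤ 3)
No single strategy strictly dominates all others → no strictly dominant strategy.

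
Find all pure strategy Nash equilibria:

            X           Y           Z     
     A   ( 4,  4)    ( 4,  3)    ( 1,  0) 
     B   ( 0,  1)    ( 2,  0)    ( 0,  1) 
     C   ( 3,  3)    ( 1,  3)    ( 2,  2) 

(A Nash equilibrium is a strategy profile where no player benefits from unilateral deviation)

Nash equilibrium: (A, X)

Work:
Best responses:
  P1 vs X: payoffs [4, 0, 3] → best response A (payoff 4)
  P1 vs Y: payoffs [4, 2, 1] → best response A (payoff 4)
  P1 vs Z: payoffs [1, 0, 2] → best response C (payoff 2)
  P2 vs A: payoffs [4, 3, 0] → best response X (payoff 4)
  P2 vs B: payoffs [1, 0, 1] → best response X/Z (payoff 1)
  P2 vs C: payoffs [3, 3, 2] → best response X/Y (payoff 3)
Mutual best responses: (A,X) → Nash equilibria.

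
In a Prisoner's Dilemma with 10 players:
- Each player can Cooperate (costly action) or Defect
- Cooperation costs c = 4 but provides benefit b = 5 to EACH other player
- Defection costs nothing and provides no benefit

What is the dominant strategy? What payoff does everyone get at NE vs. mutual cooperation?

Dominant: Defect; NE payoff = 0; Coop payoff = 41

Work:
Defect dominates (saves cost c = 4, benefit to others is external)
NE: All defect → everyone gets 0
If all cooperate: each receives (9)×5 - 4 = 41
Social dilemma: 41 > 0 but NE gives 0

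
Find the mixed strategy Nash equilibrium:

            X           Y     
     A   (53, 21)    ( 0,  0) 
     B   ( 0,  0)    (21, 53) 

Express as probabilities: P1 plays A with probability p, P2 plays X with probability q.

p = 0.7162, q = 0.2838

Work:
Find probabilities that make opponent indifferent:
P2 chooses q to make P1 indifferent between A and B
P1 chooses p to make P2 indifferent between X and Y
Mixed NE: P1 plays (A: 0.7162, B: 0.2838), P2 plays (X: 0.2838, Y: 0.7162)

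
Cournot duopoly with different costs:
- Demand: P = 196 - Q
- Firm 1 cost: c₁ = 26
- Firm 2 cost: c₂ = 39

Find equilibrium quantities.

q₁* = 61.0, q₂* = 48.0

Work:
Reaction: q₁ = (196 - 26 - q₂)/2
Reaction: q₂ = (196 - 39 - q₁)/2
Solve simultaneously:
q₁* = (196 - 2×26 + 39)/3 = 61.0
q₂* = (196 - 2×39 + 26)/3 = 48.0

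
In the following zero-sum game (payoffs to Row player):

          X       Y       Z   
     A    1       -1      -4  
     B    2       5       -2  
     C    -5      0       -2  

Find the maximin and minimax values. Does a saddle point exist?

Maximin = -2, Minimax = -2, Saddle: True

Work:
Row minimums: [-4, -2, -5] → maximin = -2
Column maximums: [2, 5, -2] → minimax = -2
Saddle point exists! Game value = -2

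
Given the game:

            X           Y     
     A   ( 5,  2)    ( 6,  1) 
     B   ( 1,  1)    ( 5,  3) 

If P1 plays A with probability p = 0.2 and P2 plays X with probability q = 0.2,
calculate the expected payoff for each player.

E[P1] = 4.52, E[P2] = 2.32

Work:
E[P1] = p·q·π₁(A,X) + p·(1-q)·π₁(A,Y) + (1-p)·q·π₁(B,X) + (1-p)·(1-q)·π₁(B,Y)
= 0.2·0.2·5 + 0.2·0.8·6 + 0.8·0.2·1 + 0.8·0.8·5
= 4.52

E[P2] = 2.32 (similar calculation)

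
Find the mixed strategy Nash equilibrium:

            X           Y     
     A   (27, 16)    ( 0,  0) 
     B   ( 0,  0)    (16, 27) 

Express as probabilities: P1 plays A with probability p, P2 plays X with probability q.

p = 0.6279, q = 0.3721

Work:
Find probabilities that make opponent indifferent:
P2 chooses q to make P1 indifferent between A and B
P1 chooses p to make P2 indifferent between X and Y
Mixed NE: P1 plays (A: 0.6279, B: 0.3721), P2 plays (X: 0.3721, Y: 0.6279)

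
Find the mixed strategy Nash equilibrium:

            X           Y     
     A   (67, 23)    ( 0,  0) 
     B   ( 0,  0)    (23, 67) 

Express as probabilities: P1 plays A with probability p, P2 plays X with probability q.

p = 0.7444, q = 0.2556

Work:
Find probabilities that make opponent indifferent:
P2 chooses q to make P1 indifferent between A and B
P1 chooses p to make P2 indifferent between X and Y
Mixed NE: P1 plays (A: 0.7444, B: 0.2556), P2 plays (X: 0.2556, Y: 0.7444)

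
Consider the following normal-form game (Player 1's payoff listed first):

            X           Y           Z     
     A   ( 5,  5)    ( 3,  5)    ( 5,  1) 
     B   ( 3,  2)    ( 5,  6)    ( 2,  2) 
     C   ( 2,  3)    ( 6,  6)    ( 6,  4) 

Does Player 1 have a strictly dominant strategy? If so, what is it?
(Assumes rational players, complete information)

No strictly dominant strategy exists for Player 1

Work:
A strategy strictly dominates another if it gives a strictly higher payoff against every opponent action. Compare each pair of P1's strategies column-by-column:
  A vs B: [5 vs 3, 3 vs 5, 5 vs 2] → A does not strictly dominate B (column Y: 3 ≤ 5)
  A vs C: [5 vs 2, 3 vs 6, 5 vs 6] → A does not strictly dominate C (column Y: 3 ≤ 6)
  B vs A: [3 vs 5, 5 vs 3, 2 vs 5] → B does not strictly dominate A (column X: 3 ≤ 5)
  B vs C: [3 vs 2, 5 vs 6, 2 vs 6] → B does not strictly dominate C (column Y: 5 ≤ 6)
  C vs A: [2 vs 5, 6 vs 3, 6 vs 5] → C does not strictly dominate A (column X: 2 ≤ 5)
  C vs B: [2 vs 3, 6 vs 5, 6 vs 2] → C does not strictly dominate B (column X: 2 ≤ 3)
No single strategy strictly dominates all others → no strictly dominant strategy.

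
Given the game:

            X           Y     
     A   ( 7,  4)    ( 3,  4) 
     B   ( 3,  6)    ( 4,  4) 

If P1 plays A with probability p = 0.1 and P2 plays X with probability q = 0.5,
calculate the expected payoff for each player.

E[P1] = 3.65, E[P2] = 4.9

Work:
E[P1] = p·q·π₁(A,X) + p·(1-q)·π₁(A,Y) + (1-p)·q·π₁(B,X) + (1-p)·(1-q)·π₁(B,Y)
= 0.1·0.5·7 + 0.1·0.5·3 + 0.9·0.5·3 + 0.9·0.5·4
= 3.65

E[P2] = 4.9 (similar calculation)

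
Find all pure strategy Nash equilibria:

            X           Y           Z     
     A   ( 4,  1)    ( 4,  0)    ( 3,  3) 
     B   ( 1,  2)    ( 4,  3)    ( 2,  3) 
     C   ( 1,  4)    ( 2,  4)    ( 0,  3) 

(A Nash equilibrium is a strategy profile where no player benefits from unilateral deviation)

Nash equilibrium: (A, Z), (B, Y)

Work:
Best responses:
  P1 vs X: payoffs [4, 1, 1] → best response A (payoff 4)
  P1 vs Y: payoffs [4, 4, 2] → best response A/B (payoff 4)
  P1 vs Z: payoffs [3, 2, 0] → best response A (payoff 3)
  P2 vs A: payoffs [1, 0, 3] → best response Z (payoff 3)
  P2 vs B: payoffs [2, 3, 3] → best response Y/Z (payoff 3)
  P2 vs C: payoffs [4, 4, 3] → best response X/Y (payoff 4)
Mutual best responses: (A,Z), (B,Y) → Nash equilibria.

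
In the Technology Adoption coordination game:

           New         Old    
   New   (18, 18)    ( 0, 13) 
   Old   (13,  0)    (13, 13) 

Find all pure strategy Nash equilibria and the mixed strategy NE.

Pure NE: (New, New) and (Old, Old); Mixed NE: p = 0.7222, q = 0.7222

Work:
Check pure NE:
(New, New): (18, 18) - no unilateral deviation beneficial
(Old, Old): (13, 13) - no unilateral deviation beneficial
Mixed NE: P1 plays New with p = 0.7222, P2 plays New with q = 0.7222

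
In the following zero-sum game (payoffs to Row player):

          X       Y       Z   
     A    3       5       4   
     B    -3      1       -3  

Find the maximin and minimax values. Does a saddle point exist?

Maximin = 3, Minimax = 3, Saddle: True

Work:
Row minimums: [3, -3] → maximin = 3
Column maximums: [3, 5, 4] → minimax = 3
Saddle point exists! Game value = 3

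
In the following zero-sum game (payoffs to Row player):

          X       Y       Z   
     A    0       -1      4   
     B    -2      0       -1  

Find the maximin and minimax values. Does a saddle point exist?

Maximin = -1, Minimax = 0, Saddle: False

Work:
Row minimums: [-1, -2] → maximin = -1
Column maximums: [0, 0, 4] → minimax = 0
No saddle point (maximin ≠ minimax). Mixed strategy needed.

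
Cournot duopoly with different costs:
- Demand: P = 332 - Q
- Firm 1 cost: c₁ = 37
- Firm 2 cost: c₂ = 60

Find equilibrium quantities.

q₁* = 106.0, q₂* = 83.0

Work:
Reaction: q₁ = (332 - 37 - q₂)/2
Reaction: q₂ = (332 - 60 - q₁)/2
Solve simultaneously:
q₁* = (332 - 2×37 + 60)/3 = 106.0
q₂* = (332 - 2×60 + 37)/3 = 83.0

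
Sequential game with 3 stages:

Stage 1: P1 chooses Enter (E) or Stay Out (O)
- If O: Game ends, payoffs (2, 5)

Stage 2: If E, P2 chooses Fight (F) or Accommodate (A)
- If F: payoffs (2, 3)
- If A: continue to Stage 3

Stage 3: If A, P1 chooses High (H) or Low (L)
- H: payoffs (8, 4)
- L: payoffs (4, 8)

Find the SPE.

SPE: (E, A, H); Outcome (8, 4)

Work:
Stage 3: P1 chooses H (8 vs 4)
Stage 2: P2: F->3, A->4 (anticipating H). Choose A
Stage 1: P1: O->2, E->8 (anticipating A, H). Choose E
SPE path: E -> A -> H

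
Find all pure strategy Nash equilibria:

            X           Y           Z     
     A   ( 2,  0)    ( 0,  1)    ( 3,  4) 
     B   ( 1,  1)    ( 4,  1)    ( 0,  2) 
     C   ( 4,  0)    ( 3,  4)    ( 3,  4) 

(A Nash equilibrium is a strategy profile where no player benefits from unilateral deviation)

Nash equilibrium: (A, Z), (C, Z)

Work:
Best responses:
  P1 vs X: payoffs [2, 1, 4] → best response C (payoff 4)
  P1 vs Y: payoffs [0, 4, 3] → best response B (payoff 4)
  P1 vs Z: payoffs [3, 0, 3] → best response A/C (payoff 3)
  P2 vs A: payoffs [0, 1, 4] → best response Z (payoff 4)
  P2 vs B: payoffs [1, 1, 2] → best response Z (payoff 2)
  P2 vs C: payoffs [0, 4, 4] → best response Y/Z (payoff 4)
Mutual best responses: (A,Z), (C,Z) → Nash equilibria.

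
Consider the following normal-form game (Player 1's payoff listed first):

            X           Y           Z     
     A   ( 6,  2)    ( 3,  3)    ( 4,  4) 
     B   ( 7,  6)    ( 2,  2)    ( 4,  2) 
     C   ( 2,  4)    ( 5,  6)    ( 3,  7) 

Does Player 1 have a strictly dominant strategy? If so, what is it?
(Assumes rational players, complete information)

No strictly dominant strategy exists for Player 1

Work:
A strategy strictly dominates another if it gives a strictly higher payoff against every opponent action. Compare each pair of P1's strategies column-by-column:
  A vs B: [6 vs 7, 3 vs 2, 4 vs 4] → A does not strictly dominate B (column X: 6 ≤ 7)
  A vs C: [6 vs 2, 3 vs 5, 4 vs 3] → A does not strictly dominate C (column Y: 3 ≤ 5)
  B vs A: [7 vs 6, 2 vs 3, 4 vs 4] → B does not strictly dominate A (column Y: 2 ≤ 3)
  B vs C: [7 vs 2, 2 vs 5, 4 vs 3] → B does not strictly dominate C (column Y: 2 ≤ 5)
  C vs A: [2 vs 6, 5 vs 3, 3 vs 4] → C does not strictly dominate A (column X: 2 ≤ 6)
  C vs B: [2 vs 7, 5 vs 2, 3 vs 4] → C does not strictly dominate B (column X: 2 ≤ 7)
No single strategy strictly dominates all others → no strictly dominant strategy.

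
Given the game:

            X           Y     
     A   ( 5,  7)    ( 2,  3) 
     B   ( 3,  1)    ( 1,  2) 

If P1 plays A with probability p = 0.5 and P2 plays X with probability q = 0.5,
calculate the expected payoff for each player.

E[P1] = 2.75, E[P2] = 3.25

Work:
E[P1] = p·q·π₁(A,X) + p·(1-q)·π₁(A,Y) + (1-p)·q·π₁(B,X) + (1-p)·(1-q)·π₁(B,Y)
= 0.5·0.5·5 + 0.5·0.5·2 + 0.5·0.5·3 + 0.5·0.5·1
= 2.75

E[P2] = 3.25 (similar calculation)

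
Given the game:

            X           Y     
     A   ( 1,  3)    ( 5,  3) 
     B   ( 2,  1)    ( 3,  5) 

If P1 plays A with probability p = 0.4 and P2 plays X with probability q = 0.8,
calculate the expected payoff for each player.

E[P1] = 2.04, E[P2] = 2.28

Work:
E[P1] = p·q·π₁(A,X) + p·(1-q)·π₁(A,Y) + (1-p)·q·π₁(B,X) + (1-p)·(1-q)·π₁(B,Y)
= 0.4·0.8·1 + 0.4·0.2·5 + 0.6·0.8·2 + 0.6·0.2·3
= 2.04

E[P2] = 2.28 (similar calculation)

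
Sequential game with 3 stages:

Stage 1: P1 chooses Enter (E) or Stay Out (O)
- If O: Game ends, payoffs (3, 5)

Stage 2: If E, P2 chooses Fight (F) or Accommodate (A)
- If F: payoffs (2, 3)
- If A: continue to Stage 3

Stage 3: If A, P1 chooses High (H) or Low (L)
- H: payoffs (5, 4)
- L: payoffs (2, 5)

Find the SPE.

SPE: (E, A, H); Outcome (5, 4)

Work:
Stage 3: P1 chooses H (5 vs 2)
Stage 2: P2: F->3, A->4 (anticipating H). Choose A
Stage 1: P1: O->3, E->5 (anticipating A, H). Choose E
SPE path: E -> A -> H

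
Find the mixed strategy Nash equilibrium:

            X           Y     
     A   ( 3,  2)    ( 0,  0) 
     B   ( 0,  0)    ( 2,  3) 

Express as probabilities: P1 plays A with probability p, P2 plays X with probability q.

p = 0.6, q = 0.4

Work:
Find probabilities that make opponent indifferent:
P2 chooses q to make P1 indifferent between A and B
P1 chooses p to make P2 indifferent between X and Y
Mixed NE: P1 plays (A: 0.6, B: 0.4), P2 plays (X: 0.4, Y: 0.6)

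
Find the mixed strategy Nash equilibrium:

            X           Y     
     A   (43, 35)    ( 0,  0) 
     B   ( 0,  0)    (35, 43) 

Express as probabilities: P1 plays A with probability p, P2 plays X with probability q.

p = 0.5513, q = 0.4487

Work:
Find probabilities that make opponent indifferent:
P2 chooses q to make P1 indifferent between A and B
P1 chooses p to make P2 indifferent between X and Y
Mixed NE: P1 plays (A: 0.5513, B: 0.4487), P2 plays (X: 0.4487, Y: 0.5513)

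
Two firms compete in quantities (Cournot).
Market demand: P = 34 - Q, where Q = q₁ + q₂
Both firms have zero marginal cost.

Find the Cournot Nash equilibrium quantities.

q₁* = q₂* = 11.33; P* = 11.33

Work:
Profit: π_i = P·q_i = (a - q_i - q_j)·q_i
FOC: ∂π_i/∂q_i = a - 2q_i - q_j = 0
Reaction function: q_i = (34 - q_j)/2
Symmetry: q* = 34/3 = 11.33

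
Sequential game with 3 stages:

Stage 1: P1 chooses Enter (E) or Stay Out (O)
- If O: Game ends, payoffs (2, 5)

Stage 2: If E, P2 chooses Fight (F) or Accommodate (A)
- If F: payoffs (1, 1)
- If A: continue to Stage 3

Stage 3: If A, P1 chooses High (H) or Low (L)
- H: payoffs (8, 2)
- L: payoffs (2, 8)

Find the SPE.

SPE: (E, A, H); Outcome (8, 2)

Work:
Stage 3: P1 chooses H (8 vs 2)
Stage 2: P2: F->1, A->2 (anticipating H). Choose A
Stage 1: P1: O->2, E->8 (anticipating A, H). Choose E
SPE path: E -> A -> H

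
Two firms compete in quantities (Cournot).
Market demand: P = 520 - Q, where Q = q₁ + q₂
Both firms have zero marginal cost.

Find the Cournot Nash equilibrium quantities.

q₁* = q₂* = 173.33; P* = 173.33

Work:
Profit: π_i = P·q_i = (a - q_i - q_j)·q_i
FOC: ∂π_i/∂q_i = a - 2q_i - q_j = 0
Reaction function: q_i = (520 - q_j)/2
Symmetry: q* = 520/3 = 173.33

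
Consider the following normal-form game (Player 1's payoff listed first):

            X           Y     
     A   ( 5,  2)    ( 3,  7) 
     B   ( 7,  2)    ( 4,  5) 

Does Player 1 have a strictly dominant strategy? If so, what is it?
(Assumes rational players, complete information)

Yes, Player 1's strictly dominant strategy is B

Work:
A strategy strictly dominates another if it gives a strictly higher payoff against every opponent action. Compare each pair of P1's strategies column-by-column:
  A vs B: [5 vs 7, 3 vs 4] → A does not strictly dominate B (column X: 5 ≤ 7)
  B vs A: [7 vs 5, 4 vs 3] → B strictly dominates A
B strictly dominates every other strategy → strictly dominant.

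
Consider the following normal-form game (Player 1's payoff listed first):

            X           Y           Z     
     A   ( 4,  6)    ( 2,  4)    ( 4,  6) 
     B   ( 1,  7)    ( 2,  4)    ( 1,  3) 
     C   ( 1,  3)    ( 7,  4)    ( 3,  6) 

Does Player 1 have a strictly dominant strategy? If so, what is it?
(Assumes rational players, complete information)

No strictly dominant strategy exists for Player 1

Work:
A strategy strictly dominates another if it gives a strictly higher payoff against every opponent action. Compare each pair of P1's strategies column-by-column:
  A vs B: [4 vs 1, 2 vs 2, 4 vs 1] → A does not strictly dominate B (column Y: 2 ≤ 2)
  A vs C: [4 vs 1, 2 vs 7, 4 vs 3] → A does not strictly dominate C (column Y: 2 ≤ 7)
  B vs A: [1 vs 4, 2 vs 2, 1 vs 4] → B does not strictly dominate A (column X: 1 ≤ 4)
  B vs C: [1 vs 1, 2 vs 7, 1 vs 3] → B does not strictly dominate C (column X: 1 ≤ 1)
  C vs A: [1 vs 4, 7 vs 2, 3 vs 4] → C does not strictly dominate A (column X: 1 ≤ 4)
  C vs B: [1 vs 1, 7 vs 2, 3 vs 1] → C does not strictly dominate B (column X: 1 ≤ 1)
No single strategy strictly dominates all others → no strictly dominant strategy.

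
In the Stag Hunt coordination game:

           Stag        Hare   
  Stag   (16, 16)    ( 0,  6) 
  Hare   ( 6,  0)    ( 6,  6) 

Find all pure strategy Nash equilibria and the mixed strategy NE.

Pure NE: (Stag, Stag) and (Hare, Hare); Mixed NE: p = 0.375, q = 0.375

Work:
Check pure NE:
(Stag, Stag): (16, 16) - no unilateral deviation beneficial
(Hare, Hare): (6, 6) - no unilateral deviation beneficial
Mixed NE: P1 plays Stag with p = 0.375, P2 plays Stag with q = 0.375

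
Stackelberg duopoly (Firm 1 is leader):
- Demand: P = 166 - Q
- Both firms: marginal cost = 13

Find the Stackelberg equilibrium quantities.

q₁* (leader) = 76.5, q₂* (follower) = 38.25

Work:
Follower's reaction: q₂ = (a - c - q₁)/2
Leader substitutes: π₁ = q₁·(a - q₁ - (a-c-q₁)/2 - c)
FOC: q₁* = (166 - 13)/2 = 76.50
Then: q₂* = (166 - 13 - 76.5)/2 = 38.25
Leader has first-mover advantage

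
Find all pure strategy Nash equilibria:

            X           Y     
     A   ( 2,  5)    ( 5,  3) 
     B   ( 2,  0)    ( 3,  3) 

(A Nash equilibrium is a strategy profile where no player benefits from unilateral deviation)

Nash equilibrium: (A, X)

Work:
Best responses:
  P1 vs X: payoffs [2, 2] → best response A/B (payoff 2)
  P1 vs Y: payoffs [5, 3] → best response A (payoff 5)
  P2 vs A: payoffs [5, 3] → best response X (payoff 5)
  P2 vs B: payoffs [0, 3] → best response Y (payoff 3)
Mutual best responses: (A,X) → Nash equilibria.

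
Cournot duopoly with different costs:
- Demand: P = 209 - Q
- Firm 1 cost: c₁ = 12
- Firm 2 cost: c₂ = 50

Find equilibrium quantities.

q₁* = 78.33, q₂* = 40.33

Work:
Reaction: q₁ = (209 - 12 - q₂)/2
Reaction: q₂ = (209 - 50 - q₁)/2
Solve simultaneously:
q₁* = (209 - 2×12 + 50)/3 = 78.33
q₂* = (209 - 2×50 + 12)/3 = 40.33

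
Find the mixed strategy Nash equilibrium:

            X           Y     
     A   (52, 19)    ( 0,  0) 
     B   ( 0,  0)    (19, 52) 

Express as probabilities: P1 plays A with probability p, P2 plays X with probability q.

p = 0.7324, q = 0.2676

Work:
Find probabilities that make opponent indifferent:
P2 chooses q to make P1 indifferent between A and B
P1 chooses p to make P2 indifferent between X and Y
Mixed NE: P1 plays (A: 0.7324, B: 0.2676), P2 plays (X: 0.2676, Y: 0.7324)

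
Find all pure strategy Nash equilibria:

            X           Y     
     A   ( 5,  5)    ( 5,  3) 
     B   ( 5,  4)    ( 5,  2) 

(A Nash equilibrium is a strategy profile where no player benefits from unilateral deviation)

Nash equilibrium: (A, X), (B, X)

Work:
Best responses:
  P1 vs X: payoffs [5, 5] → best response A/B (payoff 5)
  P1 vs Y: payoffs [5, 5] → best response A/B (payoff 5)
  P2 vs A: payoffs [5, 3] → best response X (payoff 5)
  P2 vs B: payoffs [4, 2] → best response X (payoff 4)
Mutual best responses: (A,X), (B,X) → Nash equilibria.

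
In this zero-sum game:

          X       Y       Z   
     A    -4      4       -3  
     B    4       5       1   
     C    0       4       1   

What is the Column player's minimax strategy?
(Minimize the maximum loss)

Column should play Z, value = 1

Work:
Column player minimizes Row's maximum payoff:
Column X: max payoff to Row = 4
Column Y: max payoff to Row = 5
Column Z: max payoff to Row = 1
Minimum is 1, achieved by column Z.
Minimax strategy: Z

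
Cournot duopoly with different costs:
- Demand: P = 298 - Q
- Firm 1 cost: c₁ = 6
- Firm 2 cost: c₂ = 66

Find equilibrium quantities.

q₁* = 117.33, q₂* = 57.33

Work:
Reaction: q₁ = (298 - 6 - q₂)/2
Reaction: q₂ = (298 - 66 - q₁)/2
Solve simultaneously:
q₁* = (298 - 2×6 + 66)/3 = 117.33
q₂* = (298 - 2×66 + 6)/3 = 57.33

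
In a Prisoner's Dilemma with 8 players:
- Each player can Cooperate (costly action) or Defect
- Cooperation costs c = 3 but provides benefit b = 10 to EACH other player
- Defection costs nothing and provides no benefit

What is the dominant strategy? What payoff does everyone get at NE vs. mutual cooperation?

Dominant: Defect; NE payoff = 0; Coop payoff = 67

Work:
Defect dominates (saves cost c = 3, benefit to others is external)
NE: All defect → everyone gets 0
If all cooperate: each receives (7)×10 - 3 = 67
Social dilemma: 67 > 0 but NE gives 0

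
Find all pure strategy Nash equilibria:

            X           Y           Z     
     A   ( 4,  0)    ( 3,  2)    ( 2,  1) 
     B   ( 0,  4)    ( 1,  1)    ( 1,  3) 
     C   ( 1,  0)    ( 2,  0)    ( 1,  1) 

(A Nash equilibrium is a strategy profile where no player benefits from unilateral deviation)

Nash equilibrium: (A, Y)

Work:
Best responses:
  P1 vs X: payoffs [4, 0, 1] → best response A (payoff 4)
  P1 vs Y: payoffs [3, 1, 2] → best response A (payoff 3)
  P1 vs Z: payoffs [2, 1, 1] → best response A (payoff 2)
  P2 vs A: payoffs [0, 2, 1] → best response Y (payoff 2)
  P2 vs B: payoffs [4, 1, 3] → best response X (payoff 4)
  P2 vs C: payoffs [0, 0, 1] → best response Z (payoff 1)
Mutual best responses: (A,Y) → Nash equilibria.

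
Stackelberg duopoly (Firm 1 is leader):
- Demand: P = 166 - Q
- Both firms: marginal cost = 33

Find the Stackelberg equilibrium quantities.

q₁* (leader) = 66.5, q₂* (follower) = 33.25

Work:
Follower's reaction: q₂ = (a - c - q₁)/2
Leader substitutes: π₁ = q₁·(a - q₁ - (a-c-q₁)/2 - c)
FOC: q₁* = (166 - 33)/2 = 66.50
Then: q₂* = (166 - 33 - 66.5)/2 = 33.25
Leader has first-mover advantage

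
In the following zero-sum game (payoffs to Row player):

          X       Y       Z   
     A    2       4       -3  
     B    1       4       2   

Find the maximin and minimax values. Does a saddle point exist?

Maximin = 1, Minimax = 2, Saddle: False

Work:
Row minimums: [-3, 1] → maximin = 1
Column maximums: [2, 4, 2] → minimax = 2
No saddle point (maximin ≠ minimax). Mixed strategy needed.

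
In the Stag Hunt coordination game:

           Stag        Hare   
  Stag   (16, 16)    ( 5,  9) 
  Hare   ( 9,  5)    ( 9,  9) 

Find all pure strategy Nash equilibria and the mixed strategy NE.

Pure NE: (Stag, Stag) and (Hare, Hare); Mixed NE: p = 0.3636, q = 0.3636

Work:
Check pure NE:
(Stag, Stag): (16, 16) - no unilateral deviation beneficial
(Hare, Hare): (9, 9) - no unilateral deviation beneficial
Mixed NE: P1 plays Stag with p = 0.3636, P2 plays Stag with q = 0.3636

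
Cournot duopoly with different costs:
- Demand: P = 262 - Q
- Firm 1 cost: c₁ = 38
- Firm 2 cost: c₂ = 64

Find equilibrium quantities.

q₁* = 83.33, q₂* = 57.33

Work:
Reaction: q₁ = (262 - 38 - q₂)/2
Reaction: q₂ = (262 - 64 - q₁)/2
Solve simultaneously:
q₁* = (262 - 2×38 + 64)/3 = 83.33
q₂* = (262 - 2×64 + 38)/3 = 57.33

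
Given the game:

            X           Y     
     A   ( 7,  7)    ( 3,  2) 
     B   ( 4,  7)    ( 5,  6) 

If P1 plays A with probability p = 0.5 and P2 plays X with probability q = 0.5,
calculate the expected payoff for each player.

E[P1] = 4.75, E[P2] = 5.5

Work:
E[P1] = p·q·π₁(A,X) + p·(1-q)·π₁(A,Y) + (1-p)·q·π₁(B,X) + (1-p)·(1-q)·π₁(B,Y)
= 0.5·0.5·7 + 0.5·0.5·3 + 0.5·0.5·4 + 0.5·0.5·5
= 4.75

E[P2] = 5.5 (similar calculation)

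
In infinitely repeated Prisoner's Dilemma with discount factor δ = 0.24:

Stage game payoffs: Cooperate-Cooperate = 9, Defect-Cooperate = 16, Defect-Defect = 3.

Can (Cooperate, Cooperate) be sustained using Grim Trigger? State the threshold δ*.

δ* = 0.5385; since δ = 0.24 < 0.5385, cooperation cannot be sustained

Work:
For Grim Trigger:
Cooperate forever: 9/(1-δ)
Defect then punished: 16 + 3·δ/(1-δ)
Need: 9/(1-δ) ≥ 16 + 3·δ/(1-δ)
Solving: δ ≥ (T-R)/(T-P) = (16-9)/(16-3) = 0.5385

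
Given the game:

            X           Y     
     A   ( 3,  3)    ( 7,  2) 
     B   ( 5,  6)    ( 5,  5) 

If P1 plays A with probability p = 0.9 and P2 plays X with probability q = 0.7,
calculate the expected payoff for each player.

E[P1] = 4.28, E[P2] = 3.0

Work:
E[P1] = p·q·π₁(A,X) + p·(1-q)·π₁(A,Y) + (1-p)·q·π₁(B,X) + (1-p)·(1-q)·π₁(B,Y)
= 0.9·0.7·3 + 0.9·0.3·7 + 0.1·0.7·5 + 0.1·0.3·5
= 4.28

E[P2] = 3.0 (similar calculation)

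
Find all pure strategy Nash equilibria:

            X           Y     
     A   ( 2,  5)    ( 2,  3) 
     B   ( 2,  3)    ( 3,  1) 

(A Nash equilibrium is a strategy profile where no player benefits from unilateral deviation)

Nash equilibrium: (A, X), (B, X)

Work:
Best responses:
  P1 vs X: payoffs [2, 2] → best response A/B (payoff 2)
  P1 vs Y: payoffs [2, 3] → best response B (payoff 3)
  P2 vs A: payoffs [5, 3] → best response X (payoff 5)
  P2 vs B: payoffs [3, 1] → best response X (payoff 3)
Mutual best responses: (A,X), (B,X) → Nash equilibria.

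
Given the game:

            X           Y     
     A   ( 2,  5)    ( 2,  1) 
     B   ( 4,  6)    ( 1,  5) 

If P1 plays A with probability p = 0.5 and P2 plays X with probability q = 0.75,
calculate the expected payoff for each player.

E[P1] = 2.625, E[P2] = 4.875

Work:
E[P1] = p·q·π₁(A,X) + p·(1-q)·π₁(A,Y) + (1-p)·q·π₁(B,X) + (1-p)·(1-q)·π₁(B,Y)
= 0.5·0.75·2 + 0.5·0.25·2 + 0.5·0.75·4 + 0.5·0.25·1
= 2.625

E[P2] = 4.875 (similar calculation)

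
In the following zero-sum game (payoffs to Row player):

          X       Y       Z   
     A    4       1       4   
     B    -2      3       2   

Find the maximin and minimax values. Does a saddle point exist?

Maximin = 1, Minimax = 3, Saddle: False

Work:
Row minimums: [1, -2] → maximin = 1
Column maximums: [4, 3, 4] → minimax = 3
No saddle point (maximin ≠ minimax). Mixed strategy needed.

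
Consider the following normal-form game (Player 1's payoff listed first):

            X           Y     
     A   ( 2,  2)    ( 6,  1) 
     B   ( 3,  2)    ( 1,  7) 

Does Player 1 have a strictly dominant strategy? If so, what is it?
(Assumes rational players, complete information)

No strictly dominant strategy exists for Player 1

Work:
A strategy strictly dominates another if it gives a strictly higher payoff against every opponent action. Compare each pair of P1's strategies column-by-column:
  A vs B: [2 vs 3, 6 vs 1] → A does not strictly dominate B (column X: 2 ≤ 3)
  B vs A: [3 vs 2, 1 vs 6] → B does not strictly dominate A (column Y: 1 ≤ 6)
No single strategy strictly dominates all others → no strictly dominant strategy.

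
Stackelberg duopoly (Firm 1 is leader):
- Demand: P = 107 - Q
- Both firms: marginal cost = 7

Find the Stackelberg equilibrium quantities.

q₁* (leader) = 50.0, q₂* (follower) = 25.0

Work:
Follower's reaction: q₂ = (a - c - q₁)/2
Leader substitutes: π₁ = q₁·(a - q₁ - (a-c-q₁)/2 - c)
FOC: q₁* = (107 - 7)/2 = 50.00
Then: q₂* = (107 - 7 - 50.0)/2 = 25.00
Leader has first-mover advantage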